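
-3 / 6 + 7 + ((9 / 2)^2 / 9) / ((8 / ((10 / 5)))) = 113 / 16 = 7.06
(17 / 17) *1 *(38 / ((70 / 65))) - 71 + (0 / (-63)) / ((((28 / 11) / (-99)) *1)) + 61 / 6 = -1073 / 42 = -25.55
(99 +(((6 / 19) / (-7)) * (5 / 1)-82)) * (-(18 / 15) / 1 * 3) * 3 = -120474 / 665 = -181.16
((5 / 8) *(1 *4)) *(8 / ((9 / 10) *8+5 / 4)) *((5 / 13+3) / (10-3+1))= 2200 / 2197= 1.00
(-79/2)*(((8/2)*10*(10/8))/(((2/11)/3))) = -32587.50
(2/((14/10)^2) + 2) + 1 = 197/49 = 4.02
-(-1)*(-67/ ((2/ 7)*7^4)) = -67/ 686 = -0.10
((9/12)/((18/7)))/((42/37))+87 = 12565/144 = 87.26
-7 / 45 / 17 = -7 / 765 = -0.01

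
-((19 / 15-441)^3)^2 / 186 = -41176922611798174926848 / 1059328125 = -38870791438486.71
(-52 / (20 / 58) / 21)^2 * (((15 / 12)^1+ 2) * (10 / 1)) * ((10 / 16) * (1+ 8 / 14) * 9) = 20324447 / 1372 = 14813.74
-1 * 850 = -850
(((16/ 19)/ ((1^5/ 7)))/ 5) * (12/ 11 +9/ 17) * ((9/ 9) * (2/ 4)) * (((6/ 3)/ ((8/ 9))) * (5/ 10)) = 1.07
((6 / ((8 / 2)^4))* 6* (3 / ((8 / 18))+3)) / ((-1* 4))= -351 / 1024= -0.34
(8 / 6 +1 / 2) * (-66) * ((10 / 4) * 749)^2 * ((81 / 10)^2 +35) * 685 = -467822091490985 / 16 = -29238880718186.56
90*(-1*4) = -360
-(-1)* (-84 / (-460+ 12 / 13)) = 273 / 1492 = 0.18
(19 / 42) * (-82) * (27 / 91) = -7011 / 637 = -11.01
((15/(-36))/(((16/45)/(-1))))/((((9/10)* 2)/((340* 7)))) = 74375/48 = 1549.48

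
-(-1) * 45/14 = 3.21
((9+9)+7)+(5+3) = 33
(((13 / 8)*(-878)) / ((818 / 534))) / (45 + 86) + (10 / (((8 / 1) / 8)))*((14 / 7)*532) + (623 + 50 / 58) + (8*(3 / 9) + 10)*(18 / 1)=71379618123 / 6215164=11484.75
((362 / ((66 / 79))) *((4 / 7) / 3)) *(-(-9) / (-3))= -57196 / 231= -247.60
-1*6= -6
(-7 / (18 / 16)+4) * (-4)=80 / 9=8.89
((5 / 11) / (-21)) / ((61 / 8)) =-40 / 14091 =-0.00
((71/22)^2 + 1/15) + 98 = 787579/7260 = 108.48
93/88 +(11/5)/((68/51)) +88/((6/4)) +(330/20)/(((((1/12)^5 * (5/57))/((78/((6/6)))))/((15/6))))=12047684095093/1320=9127033405.37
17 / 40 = 0.42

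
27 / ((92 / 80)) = 540 / 23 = 23.48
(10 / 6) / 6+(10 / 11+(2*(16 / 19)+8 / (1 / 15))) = 462241 / 3762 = 122.87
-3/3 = -1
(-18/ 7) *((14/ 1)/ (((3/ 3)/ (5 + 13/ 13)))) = -216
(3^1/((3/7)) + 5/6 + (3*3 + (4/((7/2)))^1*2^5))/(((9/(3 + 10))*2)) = 29159/756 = 38.57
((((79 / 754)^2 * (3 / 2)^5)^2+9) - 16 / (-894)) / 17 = 1335158047369387607 / 2515021978320224256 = 0.53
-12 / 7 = -1.71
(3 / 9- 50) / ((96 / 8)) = -149 / 36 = -4.14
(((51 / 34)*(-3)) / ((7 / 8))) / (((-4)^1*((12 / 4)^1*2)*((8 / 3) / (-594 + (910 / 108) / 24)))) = -769369 / 16128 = -47.70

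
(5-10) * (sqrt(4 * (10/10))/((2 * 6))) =-5/6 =-0.83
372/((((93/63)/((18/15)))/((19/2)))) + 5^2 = 14489/5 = 2897.80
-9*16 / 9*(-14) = 224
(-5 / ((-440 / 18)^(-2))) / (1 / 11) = -2662000 / 81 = -32864.20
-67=-67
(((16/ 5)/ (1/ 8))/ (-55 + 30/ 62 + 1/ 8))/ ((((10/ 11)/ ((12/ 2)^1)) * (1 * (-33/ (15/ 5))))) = 95232/ 337225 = 0.28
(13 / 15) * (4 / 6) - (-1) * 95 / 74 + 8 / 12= 8419 / 3330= 2.53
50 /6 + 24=97 /3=32.33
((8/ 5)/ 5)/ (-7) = -8/ 175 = -0.05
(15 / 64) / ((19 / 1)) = 15 / 1216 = 0.01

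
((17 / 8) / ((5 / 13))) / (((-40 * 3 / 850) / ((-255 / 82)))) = 319345 / 2624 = 121.70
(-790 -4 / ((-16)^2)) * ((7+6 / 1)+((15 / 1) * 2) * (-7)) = 9960517 / 64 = 155633.08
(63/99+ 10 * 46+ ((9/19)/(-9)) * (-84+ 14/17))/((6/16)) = 1240.04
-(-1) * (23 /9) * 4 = 92 /9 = 10.22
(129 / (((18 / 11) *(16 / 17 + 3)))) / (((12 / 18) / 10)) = 40205 / 134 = 300.04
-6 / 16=-3 / 8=-0.38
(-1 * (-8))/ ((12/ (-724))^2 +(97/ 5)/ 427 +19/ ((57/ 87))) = 0.28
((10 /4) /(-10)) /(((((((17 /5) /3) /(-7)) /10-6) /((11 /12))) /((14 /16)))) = 13475 /404288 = 0.03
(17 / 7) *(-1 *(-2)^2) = -9.71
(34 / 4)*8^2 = 544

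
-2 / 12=-1 / 6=-0.17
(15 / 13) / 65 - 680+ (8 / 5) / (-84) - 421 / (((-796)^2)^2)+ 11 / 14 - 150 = -843913023287559779 / 1017724511880960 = -829.22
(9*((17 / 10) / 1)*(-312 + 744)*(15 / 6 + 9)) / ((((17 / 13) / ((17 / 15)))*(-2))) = -823446 / 25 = -32937.84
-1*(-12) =12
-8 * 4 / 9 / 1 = -32 / 9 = -3.56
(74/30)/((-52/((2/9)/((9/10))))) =-37/3159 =-0.01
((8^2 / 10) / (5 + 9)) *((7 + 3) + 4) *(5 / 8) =4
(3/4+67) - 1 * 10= 231/4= 57.75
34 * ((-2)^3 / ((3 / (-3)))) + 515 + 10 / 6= 2366 / 3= 788.67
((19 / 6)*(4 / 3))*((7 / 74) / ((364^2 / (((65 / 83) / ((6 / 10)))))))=475 / 120727152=0.00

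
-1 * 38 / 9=-38 / 9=-4.22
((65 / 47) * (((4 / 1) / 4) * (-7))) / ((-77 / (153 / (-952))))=-585 / 28952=-0.02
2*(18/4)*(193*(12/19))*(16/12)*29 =805968/19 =42419.37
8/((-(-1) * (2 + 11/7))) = 2.24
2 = 2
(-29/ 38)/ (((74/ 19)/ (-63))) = 1827/ 148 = 12.34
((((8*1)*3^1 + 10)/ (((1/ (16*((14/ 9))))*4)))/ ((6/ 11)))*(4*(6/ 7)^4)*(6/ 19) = 1723392/ 6517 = 264.45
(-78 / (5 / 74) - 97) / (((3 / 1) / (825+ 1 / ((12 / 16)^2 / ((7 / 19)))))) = -344408.21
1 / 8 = 0.12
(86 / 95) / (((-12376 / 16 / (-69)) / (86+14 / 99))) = 2595136 / 373065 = 6.96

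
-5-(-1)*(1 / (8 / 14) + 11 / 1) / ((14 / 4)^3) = -4.70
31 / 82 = 0.38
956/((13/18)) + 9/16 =275445/208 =1324.25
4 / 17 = 0.24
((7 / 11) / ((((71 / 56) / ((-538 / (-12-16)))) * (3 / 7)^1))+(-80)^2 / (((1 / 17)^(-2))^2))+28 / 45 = 68104783288 / 2935345545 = 23.20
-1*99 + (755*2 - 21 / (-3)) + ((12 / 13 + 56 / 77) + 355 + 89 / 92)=23360027 / 13156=1775.62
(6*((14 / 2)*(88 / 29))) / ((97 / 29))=3696 / 97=38.10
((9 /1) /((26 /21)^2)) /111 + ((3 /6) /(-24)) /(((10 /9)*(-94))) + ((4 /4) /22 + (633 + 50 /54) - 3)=631.02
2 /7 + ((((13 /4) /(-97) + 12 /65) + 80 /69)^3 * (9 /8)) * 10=83964331260081254953 /3278898978838828800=25.61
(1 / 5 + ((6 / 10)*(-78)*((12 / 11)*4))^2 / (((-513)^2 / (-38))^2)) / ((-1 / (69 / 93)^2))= -84592109101 / 765038862225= -0.11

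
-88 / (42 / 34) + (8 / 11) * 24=-12424 / 231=-53.78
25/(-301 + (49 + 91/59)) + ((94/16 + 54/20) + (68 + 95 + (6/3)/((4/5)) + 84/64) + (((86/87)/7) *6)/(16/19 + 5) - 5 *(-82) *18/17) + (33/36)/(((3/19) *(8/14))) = 60134815153549/97037012520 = 619.71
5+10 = 15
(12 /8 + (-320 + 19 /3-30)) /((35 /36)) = -351.94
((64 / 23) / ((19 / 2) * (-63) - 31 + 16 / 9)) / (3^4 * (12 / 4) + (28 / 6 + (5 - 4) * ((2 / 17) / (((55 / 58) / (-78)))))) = -3231360 / 173483749997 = -0.00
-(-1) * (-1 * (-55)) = 55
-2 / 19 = -0.11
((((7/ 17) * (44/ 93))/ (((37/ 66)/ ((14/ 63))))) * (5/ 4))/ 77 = 220/ 175491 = 0.00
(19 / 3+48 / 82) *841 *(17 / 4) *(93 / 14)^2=35076731601 / 32144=1091237.29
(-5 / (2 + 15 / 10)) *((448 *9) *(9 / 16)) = -3240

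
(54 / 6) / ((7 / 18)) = 162 / 7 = 23.14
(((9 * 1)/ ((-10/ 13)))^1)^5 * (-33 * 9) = 6511570666029/ 100000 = 65115706.66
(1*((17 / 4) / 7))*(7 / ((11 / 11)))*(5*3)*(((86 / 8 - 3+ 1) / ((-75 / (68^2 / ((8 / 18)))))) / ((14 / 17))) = -751689 / 8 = -93961.12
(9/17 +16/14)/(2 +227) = 199/27251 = 0.01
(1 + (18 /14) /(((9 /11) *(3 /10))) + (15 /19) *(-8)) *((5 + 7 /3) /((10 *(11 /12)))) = -124 /1995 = -0.06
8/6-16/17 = 20/51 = 0.39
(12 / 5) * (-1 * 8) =-96 / 5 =-19.20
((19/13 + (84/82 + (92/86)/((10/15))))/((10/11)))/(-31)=-515636/3552445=-0.15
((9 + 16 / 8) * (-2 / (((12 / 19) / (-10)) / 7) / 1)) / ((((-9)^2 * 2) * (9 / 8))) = 29260 / 2187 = 13.38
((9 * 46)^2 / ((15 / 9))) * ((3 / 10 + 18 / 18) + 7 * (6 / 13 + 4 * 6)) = 5766361326 / 325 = 17742650.23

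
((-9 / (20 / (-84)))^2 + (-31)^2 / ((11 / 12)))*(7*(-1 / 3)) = -1589539 / 275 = -5780.14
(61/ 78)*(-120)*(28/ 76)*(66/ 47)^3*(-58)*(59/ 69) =2800582868160/ 589818463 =4748.21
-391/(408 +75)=-17/21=-0.81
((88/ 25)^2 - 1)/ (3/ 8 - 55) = -56952/ 273125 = -0.21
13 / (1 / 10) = 130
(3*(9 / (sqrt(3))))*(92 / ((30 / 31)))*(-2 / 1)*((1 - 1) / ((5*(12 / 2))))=0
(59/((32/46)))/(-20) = -4.24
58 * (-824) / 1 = -47792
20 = 20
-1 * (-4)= 4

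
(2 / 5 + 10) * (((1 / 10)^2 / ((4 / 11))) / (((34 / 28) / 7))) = 7007 / 4250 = 1.65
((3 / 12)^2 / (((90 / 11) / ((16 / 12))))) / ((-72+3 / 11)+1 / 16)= -242 / 1702755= -0.00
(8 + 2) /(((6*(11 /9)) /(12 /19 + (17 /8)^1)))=6285 /1672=3.76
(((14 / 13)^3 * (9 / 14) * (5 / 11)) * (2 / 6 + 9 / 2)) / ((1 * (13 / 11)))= 42630 / 28561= 1.49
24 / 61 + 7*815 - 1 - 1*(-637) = 386825 / 61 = 6341.39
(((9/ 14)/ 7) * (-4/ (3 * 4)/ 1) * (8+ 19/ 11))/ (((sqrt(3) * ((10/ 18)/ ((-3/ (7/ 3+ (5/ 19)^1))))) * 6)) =54891 * sqrt(3)/ 1595440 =0.06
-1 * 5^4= -625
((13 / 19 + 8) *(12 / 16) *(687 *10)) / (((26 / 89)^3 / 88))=13185440564175 / 83486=157935948.11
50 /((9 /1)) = 50 /9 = 5.56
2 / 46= 1 / 23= 0.04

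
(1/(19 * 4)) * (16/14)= 2/133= 0.02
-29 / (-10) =29 / 10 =2.90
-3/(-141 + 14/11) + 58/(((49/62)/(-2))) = -11052487/75313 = -146.75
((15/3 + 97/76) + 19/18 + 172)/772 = 122663/528048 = 0.23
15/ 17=0.88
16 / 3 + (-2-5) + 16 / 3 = 11 / 3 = 3.67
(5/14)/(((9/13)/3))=65/42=1.55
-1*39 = -39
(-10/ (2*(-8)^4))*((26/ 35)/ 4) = -13/ 57344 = -0.00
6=6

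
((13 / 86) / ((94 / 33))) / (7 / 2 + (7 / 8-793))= -286 / 4250163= -0.00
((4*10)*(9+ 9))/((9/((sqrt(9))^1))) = 240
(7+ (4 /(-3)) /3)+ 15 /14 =961 /126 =7.63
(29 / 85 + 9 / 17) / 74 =1 / 85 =0.01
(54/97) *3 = 162/97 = 1.67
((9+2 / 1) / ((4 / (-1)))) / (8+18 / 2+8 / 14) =-77 / 492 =-0.16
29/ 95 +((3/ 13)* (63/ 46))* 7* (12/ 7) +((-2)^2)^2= 570881/ 28405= 20.10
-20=-20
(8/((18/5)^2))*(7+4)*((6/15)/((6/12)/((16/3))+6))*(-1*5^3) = -176000/3159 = -55.71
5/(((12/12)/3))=15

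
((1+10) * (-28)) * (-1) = 308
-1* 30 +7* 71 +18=485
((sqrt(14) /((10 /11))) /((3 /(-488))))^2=100853984 /225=448239.93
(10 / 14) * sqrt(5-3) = 5 * sqrt(2) / 7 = 1.01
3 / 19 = 0.16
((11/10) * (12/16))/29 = 33/1160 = 0.03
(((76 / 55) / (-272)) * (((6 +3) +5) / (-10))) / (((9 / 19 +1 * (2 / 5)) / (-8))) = -5054 / 77605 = -0.07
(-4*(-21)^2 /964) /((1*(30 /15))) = -441 /482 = -0.91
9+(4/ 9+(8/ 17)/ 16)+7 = 5041/ 306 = 16.47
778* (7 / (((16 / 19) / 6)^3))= 504280539 / 256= 1969845.86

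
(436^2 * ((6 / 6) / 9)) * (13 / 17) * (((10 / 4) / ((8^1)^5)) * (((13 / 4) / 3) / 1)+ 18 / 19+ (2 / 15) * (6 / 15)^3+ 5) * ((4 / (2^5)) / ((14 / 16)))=2863673103189301 / 208373760000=13742.96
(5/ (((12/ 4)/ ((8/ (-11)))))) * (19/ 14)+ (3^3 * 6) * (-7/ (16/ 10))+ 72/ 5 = -3215497/ 4620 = -696.00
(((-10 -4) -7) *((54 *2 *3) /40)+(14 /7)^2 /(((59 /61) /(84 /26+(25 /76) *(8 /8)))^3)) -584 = -137337711652028811 /247592156041360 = -554.69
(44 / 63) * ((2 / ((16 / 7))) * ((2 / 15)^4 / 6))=44 / 1366875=0.00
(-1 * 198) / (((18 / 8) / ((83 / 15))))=-486.93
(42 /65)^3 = 74088 /274625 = 0.27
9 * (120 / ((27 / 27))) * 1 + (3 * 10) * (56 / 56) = 1110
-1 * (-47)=47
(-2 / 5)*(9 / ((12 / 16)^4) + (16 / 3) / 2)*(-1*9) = 112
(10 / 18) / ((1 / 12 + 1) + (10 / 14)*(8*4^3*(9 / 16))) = 140 / 52113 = 0.00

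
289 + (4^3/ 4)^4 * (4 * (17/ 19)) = 4461939/ 19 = 234838.89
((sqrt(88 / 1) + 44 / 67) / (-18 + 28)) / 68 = 11 / 11390 + sqrt(22) / 340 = 0.01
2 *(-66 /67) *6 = -792 /67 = -11.82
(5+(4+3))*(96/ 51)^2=12288/ 289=42.52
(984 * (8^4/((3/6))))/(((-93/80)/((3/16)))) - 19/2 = -80609869/62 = -1300159.18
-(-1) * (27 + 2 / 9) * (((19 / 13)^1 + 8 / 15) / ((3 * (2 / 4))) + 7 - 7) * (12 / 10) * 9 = 390.99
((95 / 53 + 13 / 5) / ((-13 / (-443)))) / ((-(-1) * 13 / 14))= 7219128 / 44785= 161.20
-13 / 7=-1.86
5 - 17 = -12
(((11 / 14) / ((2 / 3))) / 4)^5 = 39135393 / 17623416832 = 0.00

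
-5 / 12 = -0.42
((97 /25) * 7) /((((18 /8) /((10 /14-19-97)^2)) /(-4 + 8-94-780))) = -4885235832 /35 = -139578166.63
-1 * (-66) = 66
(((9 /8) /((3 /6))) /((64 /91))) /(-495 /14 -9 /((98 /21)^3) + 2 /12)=-842751 /9293344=-0.09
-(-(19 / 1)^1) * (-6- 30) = -684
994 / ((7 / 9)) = 1278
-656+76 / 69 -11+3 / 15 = -229666 / 345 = -665.70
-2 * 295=-590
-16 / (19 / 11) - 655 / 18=-15613 / 342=-45.65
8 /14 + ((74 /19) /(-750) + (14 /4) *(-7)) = -2387393 /99750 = -23.93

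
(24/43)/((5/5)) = 0.56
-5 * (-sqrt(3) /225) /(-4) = -sqrt(3) /180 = -0.01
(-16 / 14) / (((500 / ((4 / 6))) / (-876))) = 1168 / 875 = 1.33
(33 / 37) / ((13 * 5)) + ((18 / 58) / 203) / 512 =0.01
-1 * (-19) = 19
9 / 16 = 0.56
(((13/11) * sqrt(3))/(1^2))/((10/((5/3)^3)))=325 * sqrt(3)/594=0.95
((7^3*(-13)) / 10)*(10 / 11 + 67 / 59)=-5917093 / 6490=-911.72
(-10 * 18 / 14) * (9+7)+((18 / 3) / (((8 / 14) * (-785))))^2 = -3549452913 / 17254300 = -205.71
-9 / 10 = -0.90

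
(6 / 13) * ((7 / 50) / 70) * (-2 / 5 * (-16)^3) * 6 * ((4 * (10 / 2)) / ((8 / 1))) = 36864 / 1625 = 22.69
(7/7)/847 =0.00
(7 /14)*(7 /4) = 7 /8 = 0.88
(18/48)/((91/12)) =9/182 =0.05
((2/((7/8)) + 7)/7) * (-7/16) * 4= -65/28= -2.32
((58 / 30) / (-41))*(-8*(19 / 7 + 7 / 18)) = 45356 / 38745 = 1.17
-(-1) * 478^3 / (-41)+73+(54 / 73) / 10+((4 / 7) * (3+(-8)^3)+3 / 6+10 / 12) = -837203695688 / 314265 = -2664005.52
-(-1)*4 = 4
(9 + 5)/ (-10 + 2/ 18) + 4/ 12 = -289/ 267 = -1.08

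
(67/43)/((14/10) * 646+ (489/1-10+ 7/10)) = 670/595163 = 0.00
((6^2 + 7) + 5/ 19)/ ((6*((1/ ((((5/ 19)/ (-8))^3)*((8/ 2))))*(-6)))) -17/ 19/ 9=-29798993/ 300259584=-0.10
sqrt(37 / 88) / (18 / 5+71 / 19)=95 * sqrt(814) / 30668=0.09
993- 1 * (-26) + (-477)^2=228548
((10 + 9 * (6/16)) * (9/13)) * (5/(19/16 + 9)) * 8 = 77040/2119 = 36.36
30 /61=0.49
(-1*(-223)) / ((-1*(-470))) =223 / 470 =0.47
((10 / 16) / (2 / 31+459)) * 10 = 775 / 56924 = 0.01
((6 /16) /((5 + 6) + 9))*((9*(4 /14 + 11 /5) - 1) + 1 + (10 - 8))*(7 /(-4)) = -2559 /3200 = -0.80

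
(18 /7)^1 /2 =1.29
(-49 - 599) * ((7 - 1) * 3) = -11664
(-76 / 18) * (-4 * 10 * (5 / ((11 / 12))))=30400 / 33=921.21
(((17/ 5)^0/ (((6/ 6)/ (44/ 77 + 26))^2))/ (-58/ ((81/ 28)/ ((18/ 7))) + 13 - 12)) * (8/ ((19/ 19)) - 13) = 311364/ 4459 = 69.83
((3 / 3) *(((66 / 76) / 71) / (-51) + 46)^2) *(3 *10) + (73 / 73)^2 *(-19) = 63460.34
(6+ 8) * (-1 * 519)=-7266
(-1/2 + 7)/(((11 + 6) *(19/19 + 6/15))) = 65/238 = 0.27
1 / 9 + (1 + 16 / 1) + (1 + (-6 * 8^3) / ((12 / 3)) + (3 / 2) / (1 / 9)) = -13255 / 18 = -736.39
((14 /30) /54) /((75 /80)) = 56 /6075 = 0.01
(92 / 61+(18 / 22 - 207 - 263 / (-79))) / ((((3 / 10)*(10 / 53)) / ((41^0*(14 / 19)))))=-7919418682 / 3021513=-2621.01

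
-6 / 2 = -3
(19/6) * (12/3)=38/3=12.67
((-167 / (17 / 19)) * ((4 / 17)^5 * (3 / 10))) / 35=-4873728 / 4224074575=-0.00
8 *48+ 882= 1266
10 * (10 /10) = 10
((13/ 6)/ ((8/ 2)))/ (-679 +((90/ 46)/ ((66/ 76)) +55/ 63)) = -69069/ 86182048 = -0.00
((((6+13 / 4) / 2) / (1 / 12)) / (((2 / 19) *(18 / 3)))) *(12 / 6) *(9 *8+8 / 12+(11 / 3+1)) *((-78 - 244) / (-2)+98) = 10560466 / 3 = 3520155.33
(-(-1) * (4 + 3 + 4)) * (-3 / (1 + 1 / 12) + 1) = -253 / 13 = -19.46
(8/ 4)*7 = 14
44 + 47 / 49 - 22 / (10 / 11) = 5086 / 245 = 20.76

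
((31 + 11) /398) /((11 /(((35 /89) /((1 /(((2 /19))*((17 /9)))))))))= 8330 /11104797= 0.00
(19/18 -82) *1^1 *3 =-1457/6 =-242.83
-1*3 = -3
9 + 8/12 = 29/3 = 9.67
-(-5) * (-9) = -45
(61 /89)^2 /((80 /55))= 40931 /126736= 0.32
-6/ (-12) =1/ 2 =0.50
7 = 7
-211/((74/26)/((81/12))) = -500.41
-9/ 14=-0.64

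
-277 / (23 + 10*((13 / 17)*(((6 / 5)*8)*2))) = -4709 / 2887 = -1.63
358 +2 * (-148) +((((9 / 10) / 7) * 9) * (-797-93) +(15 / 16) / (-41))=-4444505 / 4592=-967.88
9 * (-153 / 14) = -1377 / 14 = -98.36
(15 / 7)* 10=150 / 7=21.43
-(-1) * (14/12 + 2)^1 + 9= 73/6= 12.17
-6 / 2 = -3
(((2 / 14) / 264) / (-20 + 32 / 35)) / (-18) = 5 / 3174336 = 0.00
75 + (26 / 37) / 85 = 235901 / 3145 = 75.01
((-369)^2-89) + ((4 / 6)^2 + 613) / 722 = 884201377 / 6498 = 136072.85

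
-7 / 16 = -0.44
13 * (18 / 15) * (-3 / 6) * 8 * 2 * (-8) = 4992 / 5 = 998.40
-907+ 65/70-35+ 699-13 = -3571/14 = -255.07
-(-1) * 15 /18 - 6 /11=19 /66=0.29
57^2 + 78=3327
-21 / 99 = -7 / 33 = -0.21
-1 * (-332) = 332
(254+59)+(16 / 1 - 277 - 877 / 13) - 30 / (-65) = -15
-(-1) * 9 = 9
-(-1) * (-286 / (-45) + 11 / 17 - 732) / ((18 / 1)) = -554623 / 13770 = -40.28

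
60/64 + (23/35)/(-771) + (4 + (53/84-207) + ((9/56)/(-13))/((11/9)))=-592257109/2940080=-201.44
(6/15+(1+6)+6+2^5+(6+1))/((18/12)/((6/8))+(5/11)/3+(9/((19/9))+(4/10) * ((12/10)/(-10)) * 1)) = 2053425/249494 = 8.23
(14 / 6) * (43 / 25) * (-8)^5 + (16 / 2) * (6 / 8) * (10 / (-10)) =-9863618 / 75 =-131514.91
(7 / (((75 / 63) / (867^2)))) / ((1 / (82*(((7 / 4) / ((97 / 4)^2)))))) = 253704057768 / 235225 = 1078559.07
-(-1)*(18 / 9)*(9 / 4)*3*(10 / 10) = 27 / 2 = 13.50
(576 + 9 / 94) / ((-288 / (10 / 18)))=-30085 / 27072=-1.11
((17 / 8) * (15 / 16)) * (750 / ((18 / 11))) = 116875 / 128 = 913.09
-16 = -16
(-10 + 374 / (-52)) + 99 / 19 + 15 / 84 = -81631 / 6916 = -11.80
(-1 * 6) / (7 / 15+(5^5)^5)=-45 / 2235174179077148441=-0.00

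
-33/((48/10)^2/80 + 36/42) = -28.82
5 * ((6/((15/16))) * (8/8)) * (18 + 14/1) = 1024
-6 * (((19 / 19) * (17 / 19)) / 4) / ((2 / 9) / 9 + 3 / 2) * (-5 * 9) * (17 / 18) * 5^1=1755675 / 9386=187.05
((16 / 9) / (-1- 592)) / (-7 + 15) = -2 / 5337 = -0.00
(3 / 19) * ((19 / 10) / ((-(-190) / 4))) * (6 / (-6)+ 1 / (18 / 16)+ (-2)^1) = -0.01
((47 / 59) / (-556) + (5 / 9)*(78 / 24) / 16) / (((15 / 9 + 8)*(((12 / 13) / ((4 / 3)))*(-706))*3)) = -6841861 / 870431308416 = -0.00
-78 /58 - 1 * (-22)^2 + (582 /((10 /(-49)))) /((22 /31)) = -14367091 /3190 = -4503.79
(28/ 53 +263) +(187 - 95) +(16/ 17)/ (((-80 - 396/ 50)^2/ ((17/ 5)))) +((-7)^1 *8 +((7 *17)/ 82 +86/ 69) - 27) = 99683699779891/ 362188117074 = 275.23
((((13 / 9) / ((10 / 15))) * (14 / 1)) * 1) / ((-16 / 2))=-91 / 24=-3.79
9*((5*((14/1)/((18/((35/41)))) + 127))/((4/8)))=471080/41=11489.76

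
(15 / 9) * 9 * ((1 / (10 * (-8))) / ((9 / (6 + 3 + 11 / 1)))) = -5 / 12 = -0.42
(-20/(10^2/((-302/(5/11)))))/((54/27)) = 1661/25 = 66.44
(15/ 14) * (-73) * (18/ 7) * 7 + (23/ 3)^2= -84992/ 63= -1349.08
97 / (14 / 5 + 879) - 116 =-510959 / 4409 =-115.89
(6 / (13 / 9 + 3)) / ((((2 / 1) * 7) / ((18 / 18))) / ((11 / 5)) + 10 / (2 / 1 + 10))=891 / 4750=0.19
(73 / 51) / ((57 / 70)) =1.76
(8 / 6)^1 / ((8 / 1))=1 / 6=0.17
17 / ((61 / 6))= 102 / 61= 1.67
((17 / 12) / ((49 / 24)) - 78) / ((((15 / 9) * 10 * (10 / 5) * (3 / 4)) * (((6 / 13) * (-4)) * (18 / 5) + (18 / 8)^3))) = -3151616 / 4835565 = -0.65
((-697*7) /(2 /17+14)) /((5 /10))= -82943 /120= -691.19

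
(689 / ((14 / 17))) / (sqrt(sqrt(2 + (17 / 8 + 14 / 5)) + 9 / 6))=11713 * sqrt(5) / (7 * sqrt(30 + sqrt(2770)))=411.61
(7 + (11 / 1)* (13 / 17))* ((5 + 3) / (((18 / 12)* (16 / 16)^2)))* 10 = 41920 / 51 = 821.96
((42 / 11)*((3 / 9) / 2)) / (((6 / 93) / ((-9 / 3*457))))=-13523.05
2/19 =0.11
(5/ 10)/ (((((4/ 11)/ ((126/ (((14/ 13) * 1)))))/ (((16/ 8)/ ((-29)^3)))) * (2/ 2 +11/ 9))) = -11583/ 1951120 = -0.01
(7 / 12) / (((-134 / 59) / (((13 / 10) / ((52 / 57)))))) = -7847 / 21440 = -0.37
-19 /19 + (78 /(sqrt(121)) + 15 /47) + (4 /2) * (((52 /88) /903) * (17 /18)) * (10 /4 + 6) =107908091 /16806636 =6.42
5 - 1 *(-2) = 7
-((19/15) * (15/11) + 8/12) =-79/33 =-2.39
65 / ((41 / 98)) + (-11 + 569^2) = 13280120 / 41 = 323905.37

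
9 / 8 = 1.12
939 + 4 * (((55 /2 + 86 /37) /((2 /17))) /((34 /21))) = 115833 /74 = 1565.31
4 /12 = 1 /3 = 0.33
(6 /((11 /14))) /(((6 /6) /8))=672 /11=61.09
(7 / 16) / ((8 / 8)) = 7 / 16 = 0.44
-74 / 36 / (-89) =37 / 1602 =0.02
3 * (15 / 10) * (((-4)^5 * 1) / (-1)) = 4608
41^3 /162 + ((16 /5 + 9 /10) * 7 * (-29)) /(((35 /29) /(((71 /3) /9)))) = -1388.01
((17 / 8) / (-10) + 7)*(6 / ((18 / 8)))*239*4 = 86518 / 5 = 17303.60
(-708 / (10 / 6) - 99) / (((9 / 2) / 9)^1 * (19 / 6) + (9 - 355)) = 31428 / 20665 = 1.52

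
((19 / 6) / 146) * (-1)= -19 / 876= -0.02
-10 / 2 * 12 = -60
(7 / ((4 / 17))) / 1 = 119 / 4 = 29.75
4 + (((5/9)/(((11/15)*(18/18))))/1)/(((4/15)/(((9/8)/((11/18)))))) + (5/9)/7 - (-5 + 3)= 1379363/121968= 11.31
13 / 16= 0.81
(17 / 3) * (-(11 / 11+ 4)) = -28.33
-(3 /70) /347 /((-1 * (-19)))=-3 /461510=-0.00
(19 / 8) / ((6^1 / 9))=57 / 16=3.56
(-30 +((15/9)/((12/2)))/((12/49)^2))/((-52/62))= 2038405/67392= 30.25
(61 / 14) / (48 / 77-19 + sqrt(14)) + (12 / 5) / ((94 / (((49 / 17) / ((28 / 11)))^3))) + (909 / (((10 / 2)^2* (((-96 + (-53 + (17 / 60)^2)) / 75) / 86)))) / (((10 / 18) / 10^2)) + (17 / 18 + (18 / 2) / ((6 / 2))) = -96980523165224310952174661 / 342126226101943438560-51667* sqrt(14) / 3838438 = -283464.21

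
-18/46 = -9/23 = -0.39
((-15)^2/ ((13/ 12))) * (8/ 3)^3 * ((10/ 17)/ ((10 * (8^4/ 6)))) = 75/ 221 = 0.34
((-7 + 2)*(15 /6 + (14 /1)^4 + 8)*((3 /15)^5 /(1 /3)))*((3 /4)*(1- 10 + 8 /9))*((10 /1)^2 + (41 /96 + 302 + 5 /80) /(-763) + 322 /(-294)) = 1927671597593 /17440000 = 110531.63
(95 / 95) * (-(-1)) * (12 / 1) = 12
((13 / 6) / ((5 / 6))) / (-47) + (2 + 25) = 6332 / 235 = 26.94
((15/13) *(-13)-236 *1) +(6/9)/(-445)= -335087/1335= -251.00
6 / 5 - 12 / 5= -6 / 5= -1.20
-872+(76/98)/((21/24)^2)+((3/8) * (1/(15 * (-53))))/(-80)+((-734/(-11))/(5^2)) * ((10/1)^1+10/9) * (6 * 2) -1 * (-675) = 2148611429633/13437916800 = 159.89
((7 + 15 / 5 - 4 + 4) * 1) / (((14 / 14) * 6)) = 5 / 3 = 1.67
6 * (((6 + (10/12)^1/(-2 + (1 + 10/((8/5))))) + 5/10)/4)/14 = 839/1176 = 0.71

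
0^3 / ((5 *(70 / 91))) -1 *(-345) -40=305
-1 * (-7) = 7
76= 76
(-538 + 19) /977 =-519 /977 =-0.53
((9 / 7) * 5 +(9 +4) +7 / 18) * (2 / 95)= 2497 / 5985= 0.42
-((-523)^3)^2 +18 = -20464923860814871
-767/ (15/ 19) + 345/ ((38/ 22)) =-219962/ 285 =-771.80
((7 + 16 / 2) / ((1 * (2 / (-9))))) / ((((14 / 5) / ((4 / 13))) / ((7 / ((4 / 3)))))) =-2025 / 52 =-38.94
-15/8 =-1.88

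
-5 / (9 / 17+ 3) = -1.42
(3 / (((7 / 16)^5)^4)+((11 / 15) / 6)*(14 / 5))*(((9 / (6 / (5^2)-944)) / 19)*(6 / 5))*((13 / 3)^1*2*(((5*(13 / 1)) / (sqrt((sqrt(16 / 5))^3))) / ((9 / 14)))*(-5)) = 689541069554377922177159981065*5^(3 / 4) / 45989686143631663046082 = 50133404.23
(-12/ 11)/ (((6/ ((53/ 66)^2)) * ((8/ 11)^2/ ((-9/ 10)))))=2809/ 14080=0.20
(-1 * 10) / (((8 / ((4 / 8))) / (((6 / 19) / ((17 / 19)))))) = -15 / 68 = -0.22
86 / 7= 12.29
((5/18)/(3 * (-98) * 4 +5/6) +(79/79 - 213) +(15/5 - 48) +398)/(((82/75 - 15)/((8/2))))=-298256800/7354193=-40.56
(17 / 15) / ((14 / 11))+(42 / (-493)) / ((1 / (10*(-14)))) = 1326991 / 103530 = 12.82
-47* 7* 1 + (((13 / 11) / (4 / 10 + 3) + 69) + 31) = -42758 / 187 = -228.65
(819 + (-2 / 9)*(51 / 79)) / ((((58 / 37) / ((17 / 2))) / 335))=40893249335 / 27492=1487459.96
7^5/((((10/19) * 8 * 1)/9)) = 2873997/80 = 35924.96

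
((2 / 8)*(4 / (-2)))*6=-3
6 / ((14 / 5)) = 15 / 7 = 2.14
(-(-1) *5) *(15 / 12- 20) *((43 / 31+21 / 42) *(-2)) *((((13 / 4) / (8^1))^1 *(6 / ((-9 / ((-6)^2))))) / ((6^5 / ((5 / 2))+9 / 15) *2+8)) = -342225 / 618016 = -0.55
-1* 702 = -702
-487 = -487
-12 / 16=-3 / 4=-0.75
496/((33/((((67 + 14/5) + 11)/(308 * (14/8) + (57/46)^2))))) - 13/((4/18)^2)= -197028789709/754890180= -261.00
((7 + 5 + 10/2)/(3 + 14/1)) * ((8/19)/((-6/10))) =-40/57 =-0.70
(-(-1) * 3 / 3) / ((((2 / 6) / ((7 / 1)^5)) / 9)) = 453789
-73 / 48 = -1.52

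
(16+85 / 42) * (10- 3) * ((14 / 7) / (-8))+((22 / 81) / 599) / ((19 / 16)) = -232613443 / 7374888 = -31.54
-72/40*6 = -10.80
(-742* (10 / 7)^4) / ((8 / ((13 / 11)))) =-1722500 / 3773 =-456.53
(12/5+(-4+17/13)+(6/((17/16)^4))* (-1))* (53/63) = -1438734767/342018495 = -4.21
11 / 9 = 1.22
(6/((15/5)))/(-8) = -1/4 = -0.25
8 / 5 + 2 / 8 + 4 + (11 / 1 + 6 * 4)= 817 / 20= 40.85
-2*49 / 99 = -98 / 99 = -0.99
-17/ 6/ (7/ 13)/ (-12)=221/ 504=0.44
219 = 219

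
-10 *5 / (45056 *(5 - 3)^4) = -25 / 360448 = -0.00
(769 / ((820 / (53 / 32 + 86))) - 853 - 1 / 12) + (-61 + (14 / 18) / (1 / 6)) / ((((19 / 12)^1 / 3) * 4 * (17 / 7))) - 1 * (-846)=326138905 / 5085312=64.13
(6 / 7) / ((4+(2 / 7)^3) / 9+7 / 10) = 8820 / 11803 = 0.75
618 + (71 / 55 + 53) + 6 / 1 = 37306 / 55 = 678.29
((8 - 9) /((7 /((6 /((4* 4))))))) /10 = -3 /560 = -0.01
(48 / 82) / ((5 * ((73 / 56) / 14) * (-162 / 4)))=-12544 / 404055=-0.03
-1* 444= -444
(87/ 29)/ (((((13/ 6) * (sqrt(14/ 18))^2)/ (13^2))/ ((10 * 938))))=2822040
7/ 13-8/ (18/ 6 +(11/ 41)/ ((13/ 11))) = -5424/ 2795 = -1.94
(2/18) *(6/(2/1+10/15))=1/4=0.25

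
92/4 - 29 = -6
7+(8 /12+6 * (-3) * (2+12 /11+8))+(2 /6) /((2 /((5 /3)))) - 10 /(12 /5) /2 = -76735 /396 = -193.78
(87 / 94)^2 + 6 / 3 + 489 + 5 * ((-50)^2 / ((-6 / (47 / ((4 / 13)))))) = -8422580615 / 26508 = -317737.31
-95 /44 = -2.16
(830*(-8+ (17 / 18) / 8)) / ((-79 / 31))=14601775 / 5688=2567.12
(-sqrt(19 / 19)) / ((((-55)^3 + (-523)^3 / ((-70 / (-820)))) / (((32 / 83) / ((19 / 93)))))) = 20832 / 18500937136063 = 0.00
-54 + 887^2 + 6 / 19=14947591 / 19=786715.32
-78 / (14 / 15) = -585 / 7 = -83.57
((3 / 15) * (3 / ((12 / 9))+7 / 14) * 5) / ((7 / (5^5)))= 34375 / 28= 1227.68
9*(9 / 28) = 81 / 28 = 2.89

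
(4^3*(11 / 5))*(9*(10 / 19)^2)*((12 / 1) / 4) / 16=23760 / 361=65.82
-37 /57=-0.65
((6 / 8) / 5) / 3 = 1 / 20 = 0.05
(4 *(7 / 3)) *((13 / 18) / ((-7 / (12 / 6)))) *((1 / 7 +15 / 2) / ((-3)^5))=2782 / 45927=0.06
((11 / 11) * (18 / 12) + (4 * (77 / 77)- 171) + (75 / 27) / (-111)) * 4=-661438 / 999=-662.10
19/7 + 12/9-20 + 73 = 1198/21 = 57.05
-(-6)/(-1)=-6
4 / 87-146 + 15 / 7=-87581 / 609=-143.81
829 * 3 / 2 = 2487 / 2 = 1243.50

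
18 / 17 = 1.06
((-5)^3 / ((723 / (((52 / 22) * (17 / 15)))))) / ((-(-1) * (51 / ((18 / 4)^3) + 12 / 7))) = -1044225 / 5127034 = -0.20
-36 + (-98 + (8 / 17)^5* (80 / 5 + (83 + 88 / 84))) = -3926632030 / 29816997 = -131.69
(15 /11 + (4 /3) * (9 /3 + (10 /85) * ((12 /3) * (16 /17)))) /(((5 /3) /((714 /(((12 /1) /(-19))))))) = -1510481 /374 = -4038.72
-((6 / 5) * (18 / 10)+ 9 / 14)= -981 / 350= -2.80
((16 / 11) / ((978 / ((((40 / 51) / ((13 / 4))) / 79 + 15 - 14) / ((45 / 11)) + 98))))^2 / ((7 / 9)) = 3431696288541921856 / 125015794737418760175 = 0.03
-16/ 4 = -4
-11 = -11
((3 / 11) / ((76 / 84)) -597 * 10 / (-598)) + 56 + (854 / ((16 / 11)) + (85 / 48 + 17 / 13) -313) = 1030316329 / 2999568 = 343.49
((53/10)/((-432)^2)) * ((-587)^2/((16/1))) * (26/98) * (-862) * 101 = -10334609432771/731566080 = -14126.69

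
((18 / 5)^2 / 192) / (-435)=-9 / 58000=-0.00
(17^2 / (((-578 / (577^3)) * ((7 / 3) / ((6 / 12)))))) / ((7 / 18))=-5186700891 / 98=-52925519.30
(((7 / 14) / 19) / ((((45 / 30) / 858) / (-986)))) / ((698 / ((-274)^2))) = -10585565848 / 6631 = -1596375.49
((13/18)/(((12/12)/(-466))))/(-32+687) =-3029/5895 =-0.51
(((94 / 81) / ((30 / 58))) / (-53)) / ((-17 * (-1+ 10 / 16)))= -21808 / 3284145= -0.01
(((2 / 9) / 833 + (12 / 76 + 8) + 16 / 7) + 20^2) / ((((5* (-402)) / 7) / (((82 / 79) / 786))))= -2397059137 / 1269868560030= -0.00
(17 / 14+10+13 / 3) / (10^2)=653 / 4200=0.16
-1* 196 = -196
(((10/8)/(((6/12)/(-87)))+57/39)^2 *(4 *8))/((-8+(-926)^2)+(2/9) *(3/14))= 5300515752/3043154101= 1.74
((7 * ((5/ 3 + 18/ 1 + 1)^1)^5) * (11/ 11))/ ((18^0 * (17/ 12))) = 25651719296/ 1377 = 18628699.56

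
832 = 832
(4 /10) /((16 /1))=1 /40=0.02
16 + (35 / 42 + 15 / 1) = 191 / 6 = 31.83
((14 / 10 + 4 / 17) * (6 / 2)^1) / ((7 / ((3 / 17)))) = 1251 / 10115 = 0.12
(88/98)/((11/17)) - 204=-9928/49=-202.61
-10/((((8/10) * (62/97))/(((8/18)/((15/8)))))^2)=-1505440/700569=-2.15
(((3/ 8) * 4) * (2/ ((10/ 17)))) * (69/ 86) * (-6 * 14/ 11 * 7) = -517293/ 2365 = -218.73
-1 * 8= -8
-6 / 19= -0.32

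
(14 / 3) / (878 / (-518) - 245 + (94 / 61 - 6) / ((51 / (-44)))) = -110593 / 5755133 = -0.02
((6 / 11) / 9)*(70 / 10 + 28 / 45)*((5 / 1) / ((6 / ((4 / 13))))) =1372 / 11583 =0.12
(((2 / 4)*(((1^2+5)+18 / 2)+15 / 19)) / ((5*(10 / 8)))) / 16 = 3 / 38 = 0.08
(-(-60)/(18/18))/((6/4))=40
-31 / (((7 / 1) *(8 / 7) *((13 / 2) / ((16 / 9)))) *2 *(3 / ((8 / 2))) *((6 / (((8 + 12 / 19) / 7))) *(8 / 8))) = -20336 / 140049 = -0.15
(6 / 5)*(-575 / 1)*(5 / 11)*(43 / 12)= -24725 / 22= -1123.86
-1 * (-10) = 10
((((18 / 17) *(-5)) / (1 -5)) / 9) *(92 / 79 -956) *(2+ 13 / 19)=-565740 / 1501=-376.91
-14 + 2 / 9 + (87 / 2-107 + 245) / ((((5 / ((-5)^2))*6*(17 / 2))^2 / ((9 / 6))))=-116119 / 10404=-11.16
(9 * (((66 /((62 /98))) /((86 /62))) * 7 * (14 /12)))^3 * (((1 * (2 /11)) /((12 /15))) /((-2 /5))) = -30523152567825225 /318028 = -95976305758.69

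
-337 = -337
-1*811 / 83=-811 / 83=-9.77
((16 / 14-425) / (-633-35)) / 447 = 989 / 696724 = 0.00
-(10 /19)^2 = -100 /361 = -0.28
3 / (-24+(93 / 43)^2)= -1849 / 11909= -0.16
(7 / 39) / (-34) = -7 / 1326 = -0.01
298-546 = -248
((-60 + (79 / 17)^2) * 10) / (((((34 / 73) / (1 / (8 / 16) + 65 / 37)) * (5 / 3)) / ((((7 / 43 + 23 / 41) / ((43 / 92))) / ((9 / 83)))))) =-1097332156031408 / 41341907487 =-26542.85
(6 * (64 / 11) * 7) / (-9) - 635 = -662.15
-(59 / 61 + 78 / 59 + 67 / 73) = -842580 / 262727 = -3.21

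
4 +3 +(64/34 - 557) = -9318/17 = -548.12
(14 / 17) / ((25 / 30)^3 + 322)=3024 / 1184509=0.00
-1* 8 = -8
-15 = -15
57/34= 1.68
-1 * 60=-60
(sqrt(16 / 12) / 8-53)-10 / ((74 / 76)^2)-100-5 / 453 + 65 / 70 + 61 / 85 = -119489413777 / 737986830 + sqrt(3) / 12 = -161.77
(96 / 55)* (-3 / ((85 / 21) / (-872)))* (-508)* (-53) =141993298944 / 4675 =30372898.17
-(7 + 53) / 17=-60 / 17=-3.53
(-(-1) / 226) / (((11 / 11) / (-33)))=-33 / 226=-0.15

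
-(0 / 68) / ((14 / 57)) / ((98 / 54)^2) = 0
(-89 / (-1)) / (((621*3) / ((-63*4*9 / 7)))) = -356 / 23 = -15.48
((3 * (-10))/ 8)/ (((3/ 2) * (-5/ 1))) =1/ 2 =0.50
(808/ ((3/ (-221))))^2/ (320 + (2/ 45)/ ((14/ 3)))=1116028571840/ 100803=11071382.52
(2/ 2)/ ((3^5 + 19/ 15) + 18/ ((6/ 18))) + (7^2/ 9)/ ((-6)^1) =-54604/ 60399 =-0.90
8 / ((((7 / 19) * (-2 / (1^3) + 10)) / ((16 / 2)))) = 21.71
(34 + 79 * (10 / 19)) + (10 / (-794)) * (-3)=570377 / 7543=75.62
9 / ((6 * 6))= 1 / 4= 0.25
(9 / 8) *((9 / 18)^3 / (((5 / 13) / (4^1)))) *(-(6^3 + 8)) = -1638 / 5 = -327.60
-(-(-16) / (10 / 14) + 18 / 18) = -117 / 5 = -23.40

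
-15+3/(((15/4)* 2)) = -73/5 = -14.60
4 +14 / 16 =39 / 8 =4.88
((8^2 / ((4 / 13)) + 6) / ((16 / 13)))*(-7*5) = -48685 / 8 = -6085.62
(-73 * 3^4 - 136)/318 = -6049/318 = -19.02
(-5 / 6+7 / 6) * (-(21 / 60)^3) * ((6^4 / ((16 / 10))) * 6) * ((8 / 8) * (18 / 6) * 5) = -83349 / 80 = -1041.86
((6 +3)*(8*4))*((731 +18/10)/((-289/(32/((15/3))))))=-33767424/7225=-4673.69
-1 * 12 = -12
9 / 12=3 / 4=0.75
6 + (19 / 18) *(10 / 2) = 203 / 18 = 11.28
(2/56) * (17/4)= 17/112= 0.15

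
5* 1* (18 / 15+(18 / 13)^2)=2634 / 169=15.59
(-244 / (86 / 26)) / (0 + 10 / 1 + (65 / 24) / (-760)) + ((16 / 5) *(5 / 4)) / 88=-253003951 / 34497782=-7.33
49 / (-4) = -12.25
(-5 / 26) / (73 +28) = -5 / 2626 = -0.00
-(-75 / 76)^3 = 421875 / 438976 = 0.96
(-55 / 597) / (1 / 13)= -715 / 597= -1.20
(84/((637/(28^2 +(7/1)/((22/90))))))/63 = 5108/3003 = 1.70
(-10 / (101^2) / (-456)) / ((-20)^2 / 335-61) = -335 / 9319592796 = -0.00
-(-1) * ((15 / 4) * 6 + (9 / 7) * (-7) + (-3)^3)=-27 / 2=-13.50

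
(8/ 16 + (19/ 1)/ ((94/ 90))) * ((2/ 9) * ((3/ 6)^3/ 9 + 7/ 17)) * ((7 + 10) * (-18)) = -915397/ 1692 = -541.01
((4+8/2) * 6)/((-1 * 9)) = -16/3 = -5.33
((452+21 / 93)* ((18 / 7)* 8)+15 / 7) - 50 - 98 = 1987085 / 217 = 9157.07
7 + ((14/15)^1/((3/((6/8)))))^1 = 217/30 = 7.23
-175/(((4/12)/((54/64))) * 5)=-2835/32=-88.59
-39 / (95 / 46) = -1794 / 95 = -18.88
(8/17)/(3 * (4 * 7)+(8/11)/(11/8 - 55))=9438/1684411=0.01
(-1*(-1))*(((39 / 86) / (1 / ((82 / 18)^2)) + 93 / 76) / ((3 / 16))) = 3753548 / 66177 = 56.72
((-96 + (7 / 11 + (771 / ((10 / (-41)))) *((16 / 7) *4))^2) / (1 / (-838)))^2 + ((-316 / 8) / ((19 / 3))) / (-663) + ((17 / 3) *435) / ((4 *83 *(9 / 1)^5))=886073576522537387632648280210104107099507553 / 1808587078021856632500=489925858306850768174839.50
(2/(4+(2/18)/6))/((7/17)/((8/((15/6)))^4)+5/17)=13369344/8006215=1.67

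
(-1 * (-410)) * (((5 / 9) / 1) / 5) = 410 / 9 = 45.56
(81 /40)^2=6561 /1600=4.10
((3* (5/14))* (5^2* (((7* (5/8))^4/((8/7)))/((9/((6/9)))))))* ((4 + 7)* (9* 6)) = 377812.39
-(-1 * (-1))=-1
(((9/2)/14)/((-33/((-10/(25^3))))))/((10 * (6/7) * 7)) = 0.00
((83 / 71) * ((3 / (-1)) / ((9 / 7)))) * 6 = -1162 / 71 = -16.37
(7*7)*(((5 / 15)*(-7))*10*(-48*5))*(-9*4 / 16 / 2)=-308700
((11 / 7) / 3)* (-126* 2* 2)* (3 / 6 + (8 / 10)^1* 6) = -6996 / 5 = -1399.20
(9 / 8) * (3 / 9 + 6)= 57 / 8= 7.12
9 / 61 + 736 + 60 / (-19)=849535 / 1159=732.99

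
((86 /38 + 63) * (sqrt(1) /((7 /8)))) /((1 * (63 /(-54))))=-59520 /931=-63.93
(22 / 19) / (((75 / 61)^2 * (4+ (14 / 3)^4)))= 368379 / 230018750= 0.00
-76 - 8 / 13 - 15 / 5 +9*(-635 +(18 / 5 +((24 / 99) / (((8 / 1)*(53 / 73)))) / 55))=-480389565 / 83369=-5762.21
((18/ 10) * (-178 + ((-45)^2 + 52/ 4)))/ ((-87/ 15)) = -16740/ 29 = -577.24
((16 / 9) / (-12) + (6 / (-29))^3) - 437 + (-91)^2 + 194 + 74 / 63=37056020440 / 4609521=8039.02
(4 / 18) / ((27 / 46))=0.38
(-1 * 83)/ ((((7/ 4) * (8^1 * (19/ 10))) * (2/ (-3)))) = 4.68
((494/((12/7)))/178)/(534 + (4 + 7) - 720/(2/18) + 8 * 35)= -133/464580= -0.00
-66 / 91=-0.73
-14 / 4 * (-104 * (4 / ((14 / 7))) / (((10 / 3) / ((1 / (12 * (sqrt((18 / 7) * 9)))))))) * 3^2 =34.05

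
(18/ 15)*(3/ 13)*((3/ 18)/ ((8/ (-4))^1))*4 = -6/ 65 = -0.09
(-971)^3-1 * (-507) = -915498104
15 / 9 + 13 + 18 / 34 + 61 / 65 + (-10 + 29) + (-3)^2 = 146306 / 3315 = 44.13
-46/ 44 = -23/ 22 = -1.05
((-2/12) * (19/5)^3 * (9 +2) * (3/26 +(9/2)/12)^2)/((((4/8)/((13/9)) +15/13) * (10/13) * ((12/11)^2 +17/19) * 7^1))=-1.44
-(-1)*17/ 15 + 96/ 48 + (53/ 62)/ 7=21193/ 6510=3.26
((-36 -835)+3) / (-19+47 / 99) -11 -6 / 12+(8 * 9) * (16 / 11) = 403717 / 2882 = 140.08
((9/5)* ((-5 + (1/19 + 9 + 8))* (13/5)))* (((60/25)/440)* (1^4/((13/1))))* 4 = 12366/130625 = 0.09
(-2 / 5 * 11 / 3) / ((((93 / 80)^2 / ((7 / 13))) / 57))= -3745280 / 112437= -33.31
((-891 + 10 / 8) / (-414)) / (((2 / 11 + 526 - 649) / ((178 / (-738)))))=0.00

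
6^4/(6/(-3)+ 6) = 324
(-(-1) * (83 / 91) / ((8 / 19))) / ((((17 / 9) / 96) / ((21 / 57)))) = 8964 / 221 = 40.56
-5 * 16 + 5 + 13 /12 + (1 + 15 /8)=-1705 /24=-71.04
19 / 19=1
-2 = -2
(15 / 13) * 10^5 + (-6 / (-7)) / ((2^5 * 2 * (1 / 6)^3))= 42001053 / 364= 115387.51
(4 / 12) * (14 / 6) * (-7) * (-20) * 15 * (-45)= -73500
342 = 342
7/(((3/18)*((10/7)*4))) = 147/20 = 7.35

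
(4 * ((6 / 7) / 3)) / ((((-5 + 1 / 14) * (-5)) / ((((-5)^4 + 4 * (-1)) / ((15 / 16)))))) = 768 / 25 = 30.72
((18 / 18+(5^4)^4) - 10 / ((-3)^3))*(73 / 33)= 300750732424576 / 891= 337542909567.43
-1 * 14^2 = -196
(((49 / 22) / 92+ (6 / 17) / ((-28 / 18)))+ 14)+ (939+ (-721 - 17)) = 51735223 / 240856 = 214.80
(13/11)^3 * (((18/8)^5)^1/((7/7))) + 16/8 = 132456541/1362944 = 97.18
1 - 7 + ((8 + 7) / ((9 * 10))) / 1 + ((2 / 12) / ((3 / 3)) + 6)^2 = 1159 / 36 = 32.19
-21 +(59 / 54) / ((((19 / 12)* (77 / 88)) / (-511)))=-72503 / 171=-423.99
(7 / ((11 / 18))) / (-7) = -18 / 11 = -1.64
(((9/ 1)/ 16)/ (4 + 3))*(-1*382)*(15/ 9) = -2865/ 56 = -51.16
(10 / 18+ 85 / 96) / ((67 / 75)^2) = 259375 / 143648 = 1.81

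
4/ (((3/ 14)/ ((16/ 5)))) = 896/ 15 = 59.73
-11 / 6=-1.83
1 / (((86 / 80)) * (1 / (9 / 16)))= 45 / 86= 0.52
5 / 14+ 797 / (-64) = -5419 / 448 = -12.10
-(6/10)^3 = -27/125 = -0.22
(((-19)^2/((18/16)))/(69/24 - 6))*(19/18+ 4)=-1051232/2025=-519.13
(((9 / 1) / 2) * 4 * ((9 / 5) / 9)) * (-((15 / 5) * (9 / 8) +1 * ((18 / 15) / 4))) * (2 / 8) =-1323 / 400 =-3.31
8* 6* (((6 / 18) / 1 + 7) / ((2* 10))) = 88 / 5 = 17.60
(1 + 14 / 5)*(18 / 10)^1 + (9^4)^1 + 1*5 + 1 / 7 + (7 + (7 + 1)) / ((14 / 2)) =1150647 / 175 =6575.13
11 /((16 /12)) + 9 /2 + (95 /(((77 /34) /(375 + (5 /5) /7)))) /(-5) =-6758095 /2156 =-3134.55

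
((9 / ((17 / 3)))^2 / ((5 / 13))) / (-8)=-9477 / 11560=-0.82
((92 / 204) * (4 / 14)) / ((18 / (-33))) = -253 / 1071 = -0.24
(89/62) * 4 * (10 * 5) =8900/31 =287.10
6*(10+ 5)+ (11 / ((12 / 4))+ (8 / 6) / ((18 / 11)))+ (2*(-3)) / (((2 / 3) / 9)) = 364 / 27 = 13.48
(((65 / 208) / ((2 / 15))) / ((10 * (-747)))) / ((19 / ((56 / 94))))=-35 / 3557712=-0.00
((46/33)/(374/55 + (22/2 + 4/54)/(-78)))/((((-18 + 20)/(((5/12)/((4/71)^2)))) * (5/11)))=5217435/172576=30.23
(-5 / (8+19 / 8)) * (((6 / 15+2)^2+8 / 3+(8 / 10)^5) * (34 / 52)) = -5580896 / 2023125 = -2.76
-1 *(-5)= 5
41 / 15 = 2.73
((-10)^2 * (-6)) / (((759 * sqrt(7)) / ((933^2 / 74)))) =-87048900 * sqrt(7) / 65527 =-3514.73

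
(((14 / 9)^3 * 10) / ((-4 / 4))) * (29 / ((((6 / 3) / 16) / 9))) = -6366080 / 81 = -78593.58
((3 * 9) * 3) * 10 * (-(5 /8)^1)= -2025 /4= -506.25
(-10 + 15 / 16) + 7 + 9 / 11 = -219 / 176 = -1.24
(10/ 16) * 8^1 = 5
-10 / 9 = -1.11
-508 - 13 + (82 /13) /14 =-520.55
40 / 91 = 0.44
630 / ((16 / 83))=26145 / 8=3268.12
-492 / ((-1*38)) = 246 / 19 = 12.95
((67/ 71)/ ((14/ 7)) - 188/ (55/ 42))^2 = 1248911297209/ 60996100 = 20475.26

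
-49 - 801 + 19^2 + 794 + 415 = 720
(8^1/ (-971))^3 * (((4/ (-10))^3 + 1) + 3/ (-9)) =-115712/ 343311979125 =-0.00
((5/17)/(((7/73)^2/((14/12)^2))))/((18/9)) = 26645/1224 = 21.77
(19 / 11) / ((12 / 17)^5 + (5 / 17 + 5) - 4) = 1.18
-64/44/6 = -8/33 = -0.24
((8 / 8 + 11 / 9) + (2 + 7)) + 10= 191 / 9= 21.22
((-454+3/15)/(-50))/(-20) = -2269/5000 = -0.45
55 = 55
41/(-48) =-41/48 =-0.85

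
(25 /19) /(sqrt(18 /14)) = 25*sqrt(7) /57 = 1.16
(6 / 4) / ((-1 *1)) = -3 / 2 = -1.50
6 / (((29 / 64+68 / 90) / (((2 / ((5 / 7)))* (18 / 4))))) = 217728 / 3481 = 62.55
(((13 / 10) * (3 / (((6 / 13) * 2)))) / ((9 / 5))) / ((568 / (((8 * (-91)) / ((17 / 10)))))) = -76895 / 43452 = -1.77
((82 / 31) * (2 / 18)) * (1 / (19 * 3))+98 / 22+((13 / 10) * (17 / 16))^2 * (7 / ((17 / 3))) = 30526047089 / 4478284800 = 6.82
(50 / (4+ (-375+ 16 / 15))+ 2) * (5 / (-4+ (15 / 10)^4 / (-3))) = -63680 / 38843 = -1.64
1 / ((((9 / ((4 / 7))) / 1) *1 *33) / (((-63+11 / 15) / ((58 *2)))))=-934 / 904365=-0.00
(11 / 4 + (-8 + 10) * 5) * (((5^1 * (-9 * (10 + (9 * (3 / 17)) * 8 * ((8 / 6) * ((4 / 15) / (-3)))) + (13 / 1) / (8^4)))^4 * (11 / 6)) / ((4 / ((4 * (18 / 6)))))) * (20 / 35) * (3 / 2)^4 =1341175018168630852299886829051313 / 309766589569797455872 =4329630965144.59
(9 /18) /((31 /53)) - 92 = -5651 /62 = -91.15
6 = 6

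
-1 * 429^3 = -78953589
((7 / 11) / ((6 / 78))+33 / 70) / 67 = 6733 / 51590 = 0.13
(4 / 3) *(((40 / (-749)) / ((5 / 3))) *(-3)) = 96 / 749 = 0.13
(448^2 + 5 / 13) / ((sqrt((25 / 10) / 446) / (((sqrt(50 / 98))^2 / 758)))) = 13045785*sqrt(1115) / 241423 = 1804.38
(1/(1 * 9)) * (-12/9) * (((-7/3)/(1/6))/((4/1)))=14/27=0.52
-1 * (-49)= 49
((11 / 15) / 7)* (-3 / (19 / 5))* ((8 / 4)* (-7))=22 / 19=1.16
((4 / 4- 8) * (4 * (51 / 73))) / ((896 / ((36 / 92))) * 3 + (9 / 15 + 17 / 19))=-203490 / 71473789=-0.00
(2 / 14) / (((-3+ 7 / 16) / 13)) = -208 / 287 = -0.72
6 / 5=1.20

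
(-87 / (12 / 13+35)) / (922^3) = -1131 / 366024068216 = -0.00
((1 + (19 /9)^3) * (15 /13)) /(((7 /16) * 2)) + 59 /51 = 799247 /53703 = 14.88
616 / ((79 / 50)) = 30800 / 79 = 389.87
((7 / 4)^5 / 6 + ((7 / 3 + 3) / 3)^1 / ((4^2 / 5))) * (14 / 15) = 424627 / 138240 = 3.07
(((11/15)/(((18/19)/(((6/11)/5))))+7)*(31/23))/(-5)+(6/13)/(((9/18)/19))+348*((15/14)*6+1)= 6123841826/2354625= 2600.77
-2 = -2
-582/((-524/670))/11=97485/1441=67.65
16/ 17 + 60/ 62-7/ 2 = -1677/ 1054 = -1.59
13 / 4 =3.25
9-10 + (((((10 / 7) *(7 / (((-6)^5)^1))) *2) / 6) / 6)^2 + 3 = 2.00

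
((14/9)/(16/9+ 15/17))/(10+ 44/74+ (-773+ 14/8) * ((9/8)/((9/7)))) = -64/72699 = -0.00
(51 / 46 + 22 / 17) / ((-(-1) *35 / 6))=5637 / 13685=0.41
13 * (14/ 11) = 182/ 11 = 16.55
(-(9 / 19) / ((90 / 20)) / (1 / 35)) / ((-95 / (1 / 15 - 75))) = -15736 / 5415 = -2.91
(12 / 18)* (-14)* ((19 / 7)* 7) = -532 / 3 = -177.33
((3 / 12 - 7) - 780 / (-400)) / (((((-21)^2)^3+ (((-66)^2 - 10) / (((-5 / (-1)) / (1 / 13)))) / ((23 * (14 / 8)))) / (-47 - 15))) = 3114384 / 897542473649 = 0.00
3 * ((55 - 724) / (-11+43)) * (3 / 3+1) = -2007 / 16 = -125.44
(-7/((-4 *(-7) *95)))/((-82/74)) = 37/15580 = 0.00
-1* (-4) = 4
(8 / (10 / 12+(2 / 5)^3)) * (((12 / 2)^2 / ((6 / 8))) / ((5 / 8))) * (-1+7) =2764800 / 673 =4108.17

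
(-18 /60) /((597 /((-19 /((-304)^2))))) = 1 /9679360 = 0.00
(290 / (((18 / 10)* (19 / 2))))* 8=23200 / 171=135.67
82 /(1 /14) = 1148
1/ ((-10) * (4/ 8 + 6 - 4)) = -0.04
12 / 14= 6 / 7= 0.86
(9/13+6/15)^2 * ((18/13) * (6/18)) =0.55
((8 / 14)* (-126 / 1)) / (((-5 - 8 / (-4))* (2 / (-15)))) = -180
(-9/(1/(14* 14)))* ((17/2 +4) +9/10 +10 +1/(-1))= -197568/5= -39513.60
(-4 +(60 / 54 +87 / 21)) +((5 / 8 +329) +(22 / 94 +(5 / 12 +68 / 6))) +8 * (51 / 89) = 732499475 / 2108232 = 347.45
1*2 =2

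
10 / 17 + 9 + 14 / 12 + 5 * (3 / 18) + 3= 248 / 17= 14.59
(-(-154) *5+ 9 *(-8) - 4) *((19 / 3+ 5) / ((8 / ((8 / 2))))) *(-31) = -365738 / 3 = -121912.67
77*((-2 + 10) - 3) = 385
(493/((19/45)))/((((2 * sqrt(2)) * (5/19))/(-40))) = -44370 * sqrt(2) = -62748.66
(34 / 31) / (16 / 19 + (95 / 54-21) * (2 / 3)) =-3078 / 33635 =-0.09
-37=-37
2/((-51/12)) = -8/17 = -0.47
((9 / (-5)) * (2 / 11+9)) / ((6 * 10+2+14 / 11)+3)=-101 / 405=-0.25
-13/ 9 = -1.44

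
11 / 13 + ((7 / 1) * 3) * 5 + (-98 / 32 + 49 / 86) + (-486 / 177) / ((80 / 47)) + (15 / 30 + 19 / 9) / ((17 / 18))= 4687483613 / 44854160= 104.50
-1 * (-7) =7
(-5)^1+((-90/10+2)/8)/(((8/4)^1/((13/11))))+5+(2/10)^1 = -0.32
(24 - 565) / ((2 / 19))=-10279 / 2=-5139.50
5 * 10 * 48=2400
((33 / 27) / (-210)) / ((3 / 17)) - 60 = -340387 / 5670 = -60.03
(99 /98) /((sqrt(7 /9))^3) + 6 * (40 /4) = 2673 * sqrt(7) /4802 + 60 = 61.47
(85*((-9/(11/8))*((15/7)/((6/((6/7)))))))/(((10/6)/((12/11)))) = -660960/5929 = -111.48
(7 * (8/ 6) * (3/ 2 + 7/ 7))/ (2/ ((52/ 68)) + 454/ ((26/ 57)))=0.02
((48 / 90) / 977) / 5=8 / 73275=0.00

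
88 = 88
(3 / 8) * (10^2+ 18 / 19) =2877 / 76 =37.86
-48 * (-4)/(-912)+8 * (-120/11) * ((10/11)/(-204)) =6972/39083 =0.18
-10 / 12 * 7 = -35 / 6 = -5.83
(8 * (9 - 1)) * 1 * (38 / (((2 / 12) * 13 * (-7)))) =-14592 / 91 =-160.35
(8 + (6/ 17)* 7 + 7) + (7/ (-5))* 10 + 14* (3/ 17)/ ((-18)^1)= 10/ 3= 3.33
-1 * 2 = -2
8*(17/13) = 10.46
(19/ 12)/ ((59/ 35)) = 665/ 708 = 0.94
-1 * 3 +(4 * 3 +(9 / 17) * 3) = 180 / 17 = 10.59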